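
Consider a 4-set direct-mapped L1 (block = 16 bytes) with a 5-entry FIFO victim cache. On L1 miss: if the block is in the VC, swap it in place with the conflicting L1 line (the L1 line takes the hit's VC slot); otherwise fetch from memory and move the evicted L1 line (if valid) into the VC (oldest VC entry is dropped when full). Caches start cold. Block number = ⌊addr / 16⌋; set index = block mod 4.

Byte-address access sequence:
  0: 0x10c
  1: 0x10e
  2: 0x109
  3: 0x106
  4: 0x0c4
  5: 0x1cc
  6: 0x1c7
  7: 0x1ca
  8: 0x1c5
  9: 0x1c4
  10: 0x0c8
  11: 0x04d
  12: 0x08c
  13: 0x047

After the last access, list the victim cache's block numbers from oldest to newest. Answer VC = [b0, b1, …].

#0 0x10c→b16/s0 MISS; vc=[]
#1 0x10e→b16/s0 L1-HIT; vc=[]
#2 0x109→b16/s0 L1-HIT; vc=[]
#3 0x106→b16/s0 L1-HIT; vc=[]
#4 0xc4→b12/s0 MISS; vc=[16]
#5 0x1cc→b28/s0 MISS; vc=[16,12]
#6 0x1c7→b28/s0 L1-HIT; vc=[16,12]
#7 0x1ca→b28/s0 L1-HIT; vc=[16,12]
#8 0x1c5→b28/s0 L1-HIT; vc=[16,12]
#9 0x1c4→b28/s0 L1-HIT; vc=[16,12]
#10 0xc8→b12/s0 VC-HIT; vc=[16,28]
#11 0x4d→b4/s0 MISS; vc=[16,28,12]
#12 0x8c→b8/s0 MISS; vc=[16,28,12,4]
#13 0x47→b4/s0 VC-HIT; vc=[16,28,12,8]

VC = [16, 28, 12, 8]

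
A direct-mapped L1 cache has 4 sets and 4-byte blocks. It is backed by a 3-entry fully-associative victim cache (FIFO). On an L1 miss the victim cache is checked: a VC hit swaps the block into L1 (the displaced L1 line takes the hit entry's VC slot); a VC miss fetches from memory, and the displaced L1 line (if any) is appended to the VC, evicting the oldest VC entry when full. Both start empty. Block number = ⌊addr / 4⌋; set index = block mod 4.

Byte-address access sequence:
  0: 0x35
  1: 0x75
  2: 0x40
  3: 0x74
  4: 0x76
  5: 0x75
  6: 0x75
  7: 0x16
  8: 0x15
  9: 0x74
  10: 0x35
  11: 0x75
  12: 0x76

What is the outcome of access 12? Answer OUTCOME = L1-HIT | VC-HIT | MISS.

OUTCOME = L1-HIT

  [0] addr=0x35 blk=13 s=1: MISS | VC []
  [1] addr=0x75 blk=29 s=1: MISS | VC [13]
  [2] addr=0x40 blk=16 s=0: MISS | VC [13]
  [3] addr=0x74 blk=29 s=1: L1-HIT | VC [13]
  [4] addr=0x76 blk=29 s=1: L1-HIT | VC [13]
  [5] addr=0x75 blk=29 s=1: L1-HIT | VC [13]
  [6] addr=0x75 blk=29 s=1: L1-HIT | VC [13]
  [7] addr=0x16 blk=5 s=1: MISS | VC [13, 29]
  [8] addr=0x15 blk=5 s=1: L1-HIT | VC [13, 29]
  [9] addr=0x74 blk=29 s=1: VC-HIT | VC [13, 5]
  [10] addr=0x35 blk=13 s=1: VC-HIT | VC [29, 5]
  [11] addr=0x75 blk=29 s=1: VC-HIT | VC [13, 5]
  [12] addr=0x76 blk=29 s=1: L1-HIT | VC [13, 5]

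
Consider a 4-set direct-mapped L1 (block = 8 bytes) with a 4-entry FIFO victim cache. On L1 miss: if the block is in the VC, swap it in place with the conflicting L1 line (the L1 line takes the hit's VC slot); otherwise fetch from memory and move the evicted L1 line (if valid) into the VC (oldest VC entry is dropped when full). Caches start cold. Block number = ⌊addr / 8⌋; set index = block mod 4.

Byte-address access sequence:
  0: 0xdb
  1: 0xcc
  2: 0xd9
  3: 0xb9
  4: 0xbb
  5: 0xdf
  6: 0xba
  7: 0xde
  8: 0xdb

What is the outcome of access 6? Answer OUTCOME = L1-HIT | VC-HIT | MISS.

0: 0xdb (blk 27, set 3) → MISS  vc=[]
1: 0xcc (blk 25, set 1) → MISS  vc=[]
2: 0xd9 (blk 27, set 3) → L1-HIT  vc=[]
3: 0xb9 (blk 23, set 3) → MISS  vc=[27]
4: 0xbb (blk 23, set 3) → L1-HIT  vc=[27]
5: 0xdf (blk 27, set 3) → VC-HIT  vc=[23]
6: 0xba (blk 23, set 3) → VC-HIT  vc=[27]
7: 0xde (blk 27, set 3) → VC-HIT  vc=[23]
8: 0xdb (blk 27, set 3) → L1-HIT  vc=[23]

OUTCOME = VC-HIT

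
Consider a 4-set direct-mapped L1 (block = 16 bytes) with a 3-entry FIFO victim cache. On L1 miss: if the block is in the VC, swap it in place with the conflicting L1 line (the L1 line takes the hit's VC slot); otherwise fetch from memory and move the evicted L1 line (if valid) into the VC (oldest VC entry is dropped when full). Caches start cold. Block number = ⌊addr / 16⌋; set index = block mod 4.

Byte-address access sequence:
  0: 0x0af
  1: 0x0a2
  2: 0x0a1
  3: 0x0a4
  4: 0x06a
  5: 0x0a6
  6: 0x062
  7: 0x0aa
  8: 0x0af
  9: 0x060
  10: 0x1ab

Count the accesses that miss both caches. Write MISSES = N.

  [0] addr=0xaf blk=10 s=2: MISS | VC []
  [1] addr=0xa2 blk=10 s=2: L1-HIT | VC []
  [2] addr=0xa1 blk=10 s=2: L1-HIT | VC []
  [3] addr=0xa4 blk=10 s=2: L1-HIT | VC []
  [4] addr=0x6a blk=6 s=2: MISS | VC [10]
  [5] addr=0xa6 blk=10 s=2: VC-HIT | VC [6]
  [6] addr=0x62 blk=6 s=2: VC-HIT | VC [10]
  [7] addr=0xaa blk=10 s=2: VC-HIT | VC [6]
  [8] addr=0xaf blk=10 s=2: L1-HIT | VC [6]
  [9] addr=0x60 blk=6 s=2: VC-HIT | VC [10]
  [10] addr=0x1ab blk=26 s=2: MISS | VC [10, 6]

MISSES = 3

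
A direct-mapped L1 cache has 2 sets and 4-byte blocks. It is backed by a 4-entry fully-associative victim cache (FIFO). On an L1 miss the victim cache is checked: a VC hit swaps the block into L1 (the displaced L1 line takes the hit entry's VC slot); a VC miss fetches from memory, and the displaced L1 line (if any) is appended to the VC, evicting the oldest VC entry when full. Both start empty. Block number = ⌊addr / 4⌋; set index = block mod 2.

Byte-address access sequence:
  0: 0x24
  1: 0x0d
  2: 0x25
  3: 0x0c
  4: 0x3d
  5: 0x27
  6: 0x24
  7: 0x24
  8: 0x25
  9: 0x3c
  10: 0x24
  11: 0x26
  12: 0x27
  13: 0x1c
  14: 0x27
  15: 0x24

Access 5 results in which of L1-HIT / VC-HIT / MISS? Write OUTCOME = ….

  [0] addr=0x24 blk=9 s=1: MISS | VC []
  [1] addr=0xd blk=3 s=1: MISS | VC [9]
  [2] addr=0x25 blk=9 s=1: VC-HIT | VC [3]
  [3] addr=0xc blk=3 s=1: VC-HIT | VC [9]
  [4] addr=0x3d blk=15 s=1: MISS | VC [9, 3]
  [5] addr=0x27 blk=9 s=1: VC-HIT | VC [15, 3]
  [6] addr=0x24 blk=9 s=1: L1-HIT | VC [15, 3]
  [7] addr=0x24 blk=9 s=1: L1-HIT | VC [15, 3]
  [8] addr=0x25 blk=9 s=1: L1-HIT | VC [15, 3]
  [9] addr=0x3c blk=15 s=1: VC-HIT | VC [9, 3]
  [10] addr=0x24 blk=9 s=1: VC-HIT | VC [15, 3]
  [11] addr=0x26 blk=9 s=1: L1-HIT | VC [15, 3]
  [12] addr=0x27 blk=9 s=1: L1-HIT | VC [15, 3]
  [13] addr=0x1c blk=7 s=1: MISS | VC [15, 3, 9]
  [14] addr=0x27 blk=9 s=1: VC-HIT | VC [15, 3, 7]
  [15] addr=0x24 blk=9 s=1: L1-HIT | VC [15, 3, 7]

OUTCOME = VC-HIT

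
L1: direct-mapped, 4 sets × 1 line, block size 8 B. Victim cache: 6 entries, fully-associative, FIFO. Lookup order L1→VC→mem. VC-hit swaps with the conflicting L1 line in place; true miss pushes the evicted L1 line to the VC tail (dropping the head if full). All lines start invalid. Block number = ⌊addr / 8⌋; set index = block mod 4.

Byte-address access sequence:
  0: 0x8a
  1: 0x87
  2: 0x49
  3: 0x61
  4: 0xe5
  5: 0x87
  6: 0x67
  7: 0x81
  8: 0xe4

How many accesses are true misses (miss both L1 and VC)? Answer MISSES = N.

#0 0x8a→b17/s1 MISS; vc=[]
#1 0x87→b16/s0 MISS; vc=[]
#2 0x49→b9/s1 MISS; vc=[17]
#3 0x61→b12/s0 MISS; vc=[17,16]
#4 0xe5→b28/s0 MISS; vc=[17,16,12]
#5 0x87→b16/s0 VC-HIT; vc=[17,28,12]
#6 0x67→b12/s0 VC-HIT; vc=[17,28,16]
#7 0x81→b16/s0 VC-HIT; vc=[17,28,12]
#8 0xe4→b28/s0 VC-HIT; vc=[17,16,12]

MISSES = 5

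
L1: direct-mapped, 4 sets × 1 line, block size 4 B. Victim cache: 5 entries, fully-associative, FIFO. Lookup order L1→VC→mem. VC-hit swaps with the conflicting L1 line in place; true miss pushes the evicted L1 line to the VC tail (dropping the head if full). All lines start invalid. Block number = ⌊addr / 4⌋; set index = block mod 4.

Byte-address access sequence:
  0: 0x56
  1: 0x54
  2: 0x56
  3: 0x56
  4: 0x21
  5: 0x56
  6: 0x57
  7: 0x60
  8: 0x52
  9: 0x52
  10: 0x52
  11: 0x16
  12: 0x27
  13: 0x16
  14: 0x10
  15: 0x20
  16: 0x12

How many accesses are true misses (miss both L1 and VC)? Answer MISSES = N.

MISSES = 7

#0 0x56→b21/s1 MISS; vc=[]
#1 0x54→b21/s1 L1-HIT; vc=[]
#2 0x56→b21/s1 L1-HIT; vc=[]
#3 0x56→b21/s1 L1-HIT; vc=[]
#4 0x21→b8/s0 MISS; vc=[]
#5 0x56→b21/s1 L1-HIT; vc=[]
#6 0x57→b21/s1 L1-HIT; vc=[]
#7 0x60→b24/s0 MISS; vc=[8]
#8 0x52→b20/s0 MISS; vc=[8,24]
#9 0x52→b20/s0 L1-HIT; vc=[8,24]
#10 0x52→b20/s0 L1-HIT; vc=[8,24]
#11 0x16→b5/s1 MISS; vc=[8,24,21]
#12 0x27→b9/s1 MISS; vc=[8,24,21,5]
#13 0x16→b5/s1 VC-HIT; vc=[8,24,21,9]
#14 0x10→b4/s0 MISS; vc=[8,24,21,9,20]
#15 0x20→b8/s0 VC-HIT; vc=[4,24,21,9,20]
#16 0x12→b4/s0 VC-HIT; vc=[8,24,21,9,20]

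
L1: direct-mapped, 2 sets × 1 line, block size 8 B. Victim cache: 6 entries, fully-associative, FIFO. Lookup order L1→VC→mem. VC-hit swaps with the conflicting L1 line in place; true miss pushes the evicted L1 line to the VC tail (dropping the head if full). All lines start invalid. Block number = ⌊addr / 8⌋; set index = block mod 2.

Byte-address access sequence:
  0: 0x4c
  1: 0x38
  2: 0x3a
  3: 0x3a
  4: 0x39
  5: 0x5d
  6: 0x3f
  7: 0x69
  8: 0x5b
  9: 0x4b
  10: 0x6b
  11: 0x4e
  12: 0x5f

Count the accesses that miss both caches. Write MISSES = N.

MISSES = 4

0: 0x4c (blk 9, set 1) → MISS  vc=[]
1: 0x38 (blk 7, set 1) → MISS  vc=[9]
2: 0x3a (blk 7, set 1) → L1-HIT  vc=[9]
3: 0x3a (blk 7, set 1) → L1-HIT  vc=[9]
4: 0x39 (blk 7, set 1) → L1-HIT  vc=[9]
5: 0x5d (blk 11, set 1) → MISS  vc=[9, 7]
6: 0x3f (blk 7, set 1) → VC-HIT  vc=[9, 11]
7: 0x69 (blk 13, set 1) → MISS  vc=[9, 11, 7]
8: 0x5b (blk 11, set 1) → VC-HIT  vc=[9, 13, 7]
9: 0x4b (blk 9, set 1) → VC-HIT  vc=[11, 13, 7]
10: 0x6b (blk 13, set 1) → VC-HIT  vc=[11, 9, 7]
11: 0x4e (blk 9, set 1) → VC-HIT  vc=[11, 13, 7]
12: 0x5f (blk 11, set 1) → VC-HIT  vc=[9, 13, 7]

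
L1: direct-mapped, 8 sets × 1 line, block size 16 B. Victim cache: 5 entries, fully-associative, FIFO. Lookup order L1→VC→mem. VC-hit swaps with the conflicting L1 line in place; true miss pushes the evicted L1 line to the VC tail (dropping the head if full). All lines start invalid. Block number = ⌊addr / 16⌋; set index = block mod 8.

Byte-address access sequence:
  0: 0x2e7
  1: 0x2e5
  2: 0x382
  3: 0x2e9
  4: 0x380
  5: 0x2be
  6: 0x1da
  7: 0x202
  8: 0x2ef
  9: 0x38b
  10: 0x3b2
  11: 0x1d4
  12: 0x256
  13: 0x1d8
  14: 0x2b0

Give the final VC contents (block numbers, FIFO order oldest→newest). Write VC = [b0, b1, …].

0: 0x2e7 (blk 46, set 6) → MISS  vc=[]
1: 0x2e5 (blk 46, set 6) → L1-HIT  vc=[]
2: 0x382 (blk 56, set 0) → MISS  vc=[]
3: 0x2e9 (blk 46, set 6) → L1-HIT  vc=[]
4: 0x380 (blk 56, set 0) → L1-HIT  vc=[]
5: 0x2be (blk 43, set 3) → MISS  vc=[]
6: 0x1da (blk 29, set 5) → MISS  vc=[]
7: 0x202 (blk 32, set 0) → MISS  vc=[56]
8: 0x2ef (blk 46, set 6) → L1-HIT  vc=[56]
9: 0x38b (blk 56, set 0) → VC-HIT  vc=[32]
10: 0x3b2 (blk 59, set 3) → MISS  vc=[32, 43]
11: 0x1d4 (blk 29, set 5) → L1-HIT  vc=[32, 43]
12: 0x256 (blk 37, set 5) → MISS  vc=[32, 43, 29]
13: 0x1d8 (blk 29, set 5) → VC-HIT  vc=[32, 43, 37]
14: 0x2b0 (blk 43, set 3) → VC-HIT  vc=[32, 59, 37]

VC = [32, 59, 37]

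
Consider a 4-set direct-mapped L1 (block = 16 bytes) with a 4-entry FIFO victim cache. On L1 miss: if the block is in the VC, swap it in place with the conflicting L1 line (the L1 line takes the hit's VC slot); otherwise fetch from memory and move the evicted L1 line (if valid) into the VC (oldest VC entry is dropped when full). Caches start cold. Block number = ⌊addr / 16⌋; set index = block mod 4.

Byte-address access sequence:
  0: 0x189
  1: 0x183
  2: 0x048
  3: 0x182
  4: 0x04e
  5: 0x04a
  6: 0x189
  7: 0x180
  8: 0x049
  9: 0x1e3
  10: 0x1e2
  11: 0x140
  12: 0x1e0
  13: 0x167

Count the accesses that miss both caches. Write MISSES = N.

  [0] addr=0x189 blk=24 s=0: MISS | VC []
  [1] addr=0x183 blk=24 s=0: L1-HIT | VC []
  [2] addr=0x48 blk=4 s=0: MISS | VC [24]
  [3] addr=0x182 blk=24 s=0: VC-HIT | VC [4]
  [4] addr=0x4e blk=4 s=0: VC-HIT | VC [24]
  [5] addr=0x4a blk=4 s=0: L1-HIT | VC [24]
  [6] addr=0x189 blk=24 s=0: VC-HIT | VC [4]
  [7] addr=0x180 blk=24 s=0: L1-HIT | VC [4]
  [8] addr=0x49 blk=4 s=0: VC-HIT | VC [24]
  [9] addr=0x1e3 blk=30 s=2: MISS | VC [24]
  [10] addr=0x1e2 blk=30 s=2: L1-HIT | VC [24]
  [11] addr=0x140 blk=20 s=0: MISS | VC [24, 4]
  [12] addr=0x1e0 blk=30 s=2: L1-HIT | VC [24, 4]
  [13] addr=0x167 blk=22 s=2: MISS | VC [24, 4, 30]

MISSES = 5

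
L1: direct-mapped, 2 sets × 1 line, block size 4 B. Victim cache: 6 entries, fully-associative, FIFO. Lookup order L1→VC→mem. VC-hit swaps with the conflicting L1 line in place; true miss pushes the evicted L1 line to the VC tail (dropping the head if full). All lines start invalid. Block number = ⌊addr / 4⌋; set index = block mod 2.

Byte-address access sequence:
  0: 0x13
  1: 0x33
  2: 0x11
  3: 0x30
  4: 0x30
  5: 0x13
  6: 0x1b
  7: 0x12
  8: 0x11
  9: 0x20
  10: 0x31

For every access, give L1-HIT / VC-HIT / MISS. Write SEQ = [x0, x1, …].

  [0] addr=0x13 blk=4 s=0: MISS | VC []
  [1] addr=0x33 blk=12 s=0: MISS | VC [4]
  [2] addr=0x11 blk=4 s=0: VC-HIT | VC [12]
  [3] addr=0x30 blk=12 s=0: VC-HIT | VC [4]
  [4] addr=0x30 blk=12 s=0: L1-HIT | VC [4]
  [5] addr=0x13 blk=4 s=0: VC-HIT | VC [12]
  [6] addr=0x1b blk=6 s=0: MISS | VC [12, 4]
  [7] addr=0x12 blk=4 s=0: VC-HIT | VC [12, 6]
  [8] addr=0x11 blk=4 s=0: L1-HIT | VC [12, 6]
  [9] addr=0x20 blk=8 s=0: MISS | VC [12, 6, 4]
  [10] addr=0x31 blk=12 s=0: VC-HIT | VC [8, 6, 4]

SEQ = [MISS, MISS, VC-HIT, VC-HIT, L1-HIT, VC-HIT, MISS, VC-HIT, L1-HIT, MISS, VC-HIT]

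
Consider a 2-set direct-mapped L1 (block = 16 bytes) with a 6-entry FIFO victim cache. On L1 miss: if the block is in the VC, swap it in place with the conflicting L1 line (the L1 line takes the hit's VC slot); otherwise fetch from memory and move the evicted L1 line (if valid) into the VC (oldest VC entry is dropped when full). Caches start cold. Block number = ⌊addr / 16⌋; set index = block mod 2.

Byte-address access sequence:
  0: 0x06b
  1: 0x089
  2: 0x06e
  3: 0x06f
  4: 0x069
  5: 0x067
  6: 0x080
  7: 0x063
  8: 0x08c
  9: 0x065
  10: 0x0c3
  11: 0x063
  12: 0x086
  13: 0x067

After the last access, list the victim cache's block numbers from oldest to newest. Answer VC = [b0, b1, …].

0: 0x6b (blk 6, set 0) → MISS  vc=[]
1: 0x89 (blk 8, set 0) → MISS  vc=[6]
2: 0x6e (blk 6, set 0) → VC-HIT  vc=[8]
3: 0x6f (blk 6, set 0) → L1-HIT  vc=[8]
4: 0x69 (blk 6, set 0) → L1-HIT  vc=[8]
5: 0x67 (blk 6, set 0) → L1-HIT  vc=[8]
6: 0x80 (blk 8, set 0) → VC-HIT  vc=[6]
7: 0x63 (blk 6, set 0) → VC-HIT  vc=[8]
8: 0x8c (blk 8, set 0) → VC-HIT  vc=[6]
9: 0x65 (blk 6, set 0) → VC-HIT  vc=[8]
10: 0xc3 (blk 12, set 0) → MISS  vc=[8, 6]
11: 0x63 (blk 6, set 0) → VC-HIT  vc=[8, 12]
12: 0x86 (blk 8, set 0) → VC-HIT  vc=[6, 12]
13: 0x67 (blk 6, set 0) → VC-HIT  vc=[8, 12]

VC = [8, 12]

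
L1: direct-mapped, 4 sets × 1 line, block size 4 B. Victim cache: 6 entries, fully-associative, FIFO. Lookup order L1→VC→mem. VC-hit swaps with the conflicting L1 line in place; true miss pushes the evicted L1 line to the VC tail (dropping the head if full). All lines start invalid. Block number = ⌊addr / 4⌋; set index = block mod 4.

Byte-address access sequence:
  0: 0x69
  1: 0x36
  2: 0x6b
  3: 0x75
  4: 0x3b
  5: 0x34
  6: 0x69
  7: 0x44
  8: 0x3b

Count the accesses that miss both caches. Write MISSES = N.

MISSES = 5

#0 0x69→b26/s2 MISS; vc=[]
#1 0x36→b13/s1 MISS; vc=[]
#2 0x6b→b26/s2 L1-HIT; vc=[]
#3 0x75→b29/s1 MISS; vc=[13]
#4 0x3b→b14/s2 MISS; vc=[13,26]
#5 0x34→b13/s1 VC-HIT; vc=[29,26]
#6 0x69→b26/s2 VC-HIT; vc=[29,14]
#7 0x44→b17/s1 MISS; vc=[29,14,13]
#8 0x3b→b14/s2 VC-HIT; vc=[29,26,13]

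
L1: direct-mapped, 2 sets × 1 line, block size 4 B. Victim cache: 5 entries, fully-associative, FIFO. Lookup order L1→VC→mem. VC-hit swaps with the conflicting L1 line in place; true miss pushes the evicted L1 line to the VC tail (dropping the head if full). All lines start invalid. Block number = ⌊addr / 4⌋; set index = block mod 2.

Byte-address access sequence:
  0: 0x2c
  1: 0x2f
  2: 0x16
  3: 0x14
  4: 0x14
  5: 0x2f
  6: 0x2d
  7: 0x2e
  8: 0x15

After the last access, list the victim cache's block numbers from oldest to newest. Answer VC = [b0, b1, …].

  [0] addr=0x2c blk=11 s=1: MISS | VC []
  [1] addr=0x2f blk=11 s=1: L1-HIT | VC []
  [2] addr=0x16 blk=5 s=1: MISS | VC [11]
  [3] addr=0x14 blk=5 s=1: L1-HIT | VC [11]
  [4] addr=0x14 blk=5 s=1: L1-HIT | VC [11]
  [5] addr=0x2f blk=11 s=1: VC-HIT | VC [5]
  [6] addr=0x2d blk=11 s=1: L1-HIT | VC [5]
  [7] addr=0x2e blk=11 s=1: L1-HIT | VC [5]
  [8] addr=0x15 blk=5 s=1: VC-HIT | VC [11]

VC = [11]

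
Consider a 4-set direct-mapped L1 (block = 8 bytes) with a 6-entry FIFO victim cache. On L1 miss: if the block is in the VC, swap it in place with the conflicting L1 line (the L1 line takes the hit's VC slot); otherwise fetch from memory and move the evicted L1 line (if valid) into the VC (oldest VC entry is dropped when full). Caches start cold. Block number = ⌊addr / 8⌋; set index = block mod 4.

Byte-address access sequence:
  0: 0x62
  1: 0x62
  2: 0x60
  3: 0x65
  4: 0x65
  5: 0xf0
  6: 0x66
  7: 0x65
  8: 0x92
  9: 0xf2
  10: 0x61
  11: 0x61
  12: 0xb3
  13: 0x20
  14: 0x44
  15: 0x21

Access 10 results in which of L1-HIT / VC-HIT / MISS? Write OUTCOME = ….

OUTCOME = L1-HIT

#0 0x62→b12/s0 MISS; vc=[]
#1 0x62→b12/s0 L1-HIT; vc=[]
#2 0x60→b12/s0 L1-HIT; vc=[]
#3 0x65→b12/s0 L1-HIT; vc=[]
#4 0x65→b12/s0 L1-HIT; vc=[]
#5 0xf0→b30/s2 MISS; vc=[]
#6 0x66→b12/s0 L1-HIT; vc=[]
#7 0x65→b12/s0 L1-HIT; vc=[]
#8 0x92→b18/s2 MISS; vc=[30]
#9 0xf2→b30/s2 VC-HIT; vc=[18]
#10 0x61→b12/s0 L1-HIT; vc=[18]
#11 0x61→b12/s0 L1-HIT; vc=[18]
#12 0xb3→b22/s2 MISS; vc=[18,30]
#13 0x20→b4/s0 MISS; vc=[18,30,12]
#14 0x44→b8/s0 MISS; vc=[18,30,12,4]
#15 0x21→b4/s0 VC-HIT; vc=[18,30,12,8]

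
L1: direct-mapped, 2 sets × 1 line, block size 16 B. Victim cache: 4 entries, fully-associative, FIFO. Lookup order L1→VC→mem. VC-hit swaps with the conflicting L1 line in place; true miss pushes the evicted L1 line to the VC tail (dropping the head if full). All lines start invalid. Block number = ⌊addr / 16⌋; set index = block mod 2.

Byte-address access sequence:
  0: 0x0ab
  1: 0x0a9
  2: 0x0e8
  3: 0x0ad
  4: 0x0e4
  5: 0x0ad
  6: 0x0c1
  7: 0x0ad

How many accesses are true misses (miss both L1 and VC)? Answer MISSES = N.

MISSES = 3

0: 0xab (blk 10, set 0) → MISS  vc=[]
1: 0xa9 (blk 10, set 0) → L1-HIT  vc=[]
2: 0xe8 (blk 14, set 0) → MISS  vc=[10]
3: 0xad (blk 10, set 0) → VC-HIT  vc=[14]
4: 0xe4 (blk 14, set 0) → VC-HIT  vc=[10]
5: 0xad (blk 10, set 0) → VC-HIT  vc=[14]
6: 0xc1 (blk 12, set 0) → MISS  vc=[14, 10]
7: 0xad (blk 10, set 0) → VC-HIT  vc=[14, 12]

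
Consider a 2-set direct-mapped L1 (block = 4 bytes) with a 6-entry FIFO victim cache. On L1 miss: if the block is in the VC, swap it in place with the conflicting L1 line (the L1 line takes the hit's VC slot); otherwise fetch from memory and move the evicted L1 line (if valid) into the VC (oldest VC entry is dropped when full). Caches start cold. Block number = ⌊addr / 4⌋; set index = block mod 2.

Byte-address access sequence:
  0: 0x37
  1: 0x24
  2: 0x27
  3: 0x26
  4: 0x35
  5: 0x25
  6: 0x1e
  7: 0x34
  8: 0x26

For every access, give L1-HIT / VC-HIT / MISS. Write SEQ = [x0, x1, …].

0: 0x37 (blk 13, set 1) → MISS  vc=[]
1: 0x24 (blk 9, set 1) → MISS  vc=[13]
2: 0x27 (blk 9, set 1) → L1-HIT  vc=[13]
3: 0x26 (blk 9, set 1) → L1-HIT  vc=[13]
4: 0x35 (blk 13, set 1) → VC-HIT  vc=[9]
5: 0x25 (blk 9, set 1) → VC-HIT  vc=[13]
6: 0x1e (blk 7, set 1) → MISS  vc=[13, 9]
7: 0x34 (blk 13, set 1) → VC-HIT  vc=[7, 9]
8: 0x26 (blk 9, set 1) → VC-HIT  vc=[7, 13]

SEQ = [MISS, MISS, L1-HIT, L1-HIT, VC-HIT, VC-HIT, MISS, VC-HIT, VC-HIT]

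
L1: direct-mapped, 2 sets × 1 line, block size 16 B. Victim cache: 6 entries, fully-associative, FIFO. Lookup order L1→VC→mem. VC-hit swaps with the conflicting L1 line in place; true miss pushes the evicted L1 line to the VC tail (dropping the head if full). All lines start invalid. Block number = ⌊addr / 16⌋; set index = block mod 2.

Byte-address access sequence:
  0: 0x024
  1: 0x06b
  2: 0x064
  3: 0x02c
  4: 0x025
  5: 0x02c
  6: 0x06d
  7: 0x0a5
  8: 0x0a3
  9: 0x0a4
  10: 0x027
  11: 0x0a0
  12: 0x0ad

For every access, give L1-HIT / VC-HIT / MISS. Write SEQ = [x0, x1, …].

SEQ = [MISS, MISS, L1-HIT, VC-HIT, L1-HIT, L1-HIT, VC-HIT, MISS, L1-HIT, L1-HIT, VC-HIT, VC-HIT, L1-HIT]

  [0] addr=0x24 blk=2 s=0: MISS | VC []
  [1] addr=0x6b blk=6 s=0: MISS | VC [2]
  [2] addr=0x64 blk=6 s=0: L1-HIT | VC [2]
  [3] addr=0x2c blk=2 s=0: VC-HIT | VC [6]
  [4] addr=0x25 blk=2 s=0: L1-HIT | VC [6]
  [5] addr=0x2c blk=2 s=0: L1-HIT | VC [6]
  [6] addr=0x6d blk=6 s=0: VC-HIT | VC [2]
  [7] addr=0xa5 blk=10 s=0: MISS | VC [2, 6]
  [8] addr=0xa3 blk=10 s=0: L1-HIT | VC [2, 6]
  [9] addr=0xa4 blk=10 s=0: L1-HIT | VC [2, 6]
  [10] addr=0x27 blk=2 s=0: VC-HIT | VC [10, 6]
  [11] addr=0xa0 blk=10 s=0: VC-HIT | VC [2, 6]
  [12] addr=0xad blk=10 s=0: L1-HIT | VC [2, 6]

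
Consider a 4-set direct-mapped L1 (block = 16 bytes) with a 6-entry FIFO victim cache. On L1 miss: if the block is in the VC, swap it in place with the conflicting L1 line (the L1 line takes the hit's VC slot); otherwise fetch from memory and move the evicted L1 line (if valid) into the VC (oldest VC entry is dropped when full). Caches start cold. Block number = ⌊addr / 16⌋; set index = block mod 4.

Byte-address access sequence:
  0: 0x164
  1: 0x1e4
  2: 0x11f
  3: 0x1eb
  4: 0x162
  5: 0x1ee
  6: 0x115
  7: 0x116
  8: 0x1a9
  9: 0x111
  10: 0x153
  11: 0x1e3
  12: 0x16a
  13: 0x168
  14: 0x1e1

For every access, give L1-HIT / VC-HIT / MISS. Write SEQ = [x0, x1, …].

SEQ = [MISS, MISS, MISS, L1-HIT, VC-HIT, VC-HIT, L1-HIT, L1-HIT, MISS, L1-HIT, MISS, VC-HIT, VC-HIT, L1-HIT, VC-HIT]

#0 0x164→b22/s2 MISS; vc=[]
#1 0x1e4→b30/s2 MISS; vc=[22]
#2 0x11f→b17/s1 MISS; vc=[22]
#3 0x1eb→b30/s2 L1-HIT; vc=[22]
#4 0x162→b22/s2 VC-HIT; vc=[30]
#5 0x1ee→b30/s2 VC-HIT; vc=[22]
#6 0x115→b17/s1 L1-HIT; vc=[22]
#7 0x116→b17/s1 L1-HIT; vc=[22]
#8 0x1a9→b26/s2 MISS; vc=[22,30]
#9 0x111→b17/s1 L1-HIT; vc=[22,30]
#10 0x153→b21/s1 MISS; vc=[22,30,17]
#11 0x1e3→b30/s2 VC-HIT; vc=[22,26,17]
#12 0x16a→b22/s2 VC-HIT; vc=[30,26,17]
#13 0x168→b22/s2 L1-HIT; vc=[30,26,17]
#14 0x1e1→b30/s2 VC-HIT; vc=[22,26,17]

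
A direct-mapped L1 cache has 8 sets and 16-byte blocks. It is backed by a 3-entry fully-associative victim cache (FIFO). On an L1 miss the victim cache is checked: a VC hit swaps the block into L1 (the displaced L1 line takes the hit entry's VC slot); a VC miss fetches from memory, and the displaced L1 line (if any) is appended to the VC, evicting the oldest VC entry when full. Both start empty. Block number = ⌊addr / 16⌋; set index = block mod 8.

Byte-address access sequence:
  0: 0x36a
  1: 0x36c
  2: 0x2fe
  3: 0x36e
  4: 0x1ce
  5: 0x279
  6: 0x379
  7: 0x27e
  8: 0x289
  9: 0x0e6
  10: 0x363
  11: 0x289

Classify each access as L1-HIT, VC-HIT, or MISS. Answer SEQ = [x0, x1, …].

  [0] addr=0x36a blk=54 s=6: MISS | VC []
  [1] addr=0x36c blk=54 s=6: L1-HIT | VC []
  [2] addr=0x2fe blk=47 s=7: MISS | VC []
  [3] addr=0x36e blk=54 s=6: L1-HIT | VC []
  [4] addr=0x1ce blk=28 s=4: MISS | VC []
  [5] addr=0x279 blk=39 s=7: MISS | VC [47]
  [6] addr=0x379 blk=55 s=7: MISS | VC [47, 39]
  [7] addr=0x27e blk=39 s=7: VC-HIT | VC [47, 55]
  [8] addr=0x289 blk=40 s=0: MISS | VC [47, 55]
  [9] addr=0xe6 blk=14 s=6: MISS | VC [47, 55, 54]
  [10] addr=0x363 blk=54 s=6: VC-HIT | VC [47, 55, 14]
  [11] addr=0x289 blk=40 s=0: L1-HIT | VC [47, 55, 14]

SEQ = [MISS, L1-HIT, MISS, L1-HIT, MISS, MISS, MISS, VC-HIT, MISS, MISS, VC-HIT, L1-HIT]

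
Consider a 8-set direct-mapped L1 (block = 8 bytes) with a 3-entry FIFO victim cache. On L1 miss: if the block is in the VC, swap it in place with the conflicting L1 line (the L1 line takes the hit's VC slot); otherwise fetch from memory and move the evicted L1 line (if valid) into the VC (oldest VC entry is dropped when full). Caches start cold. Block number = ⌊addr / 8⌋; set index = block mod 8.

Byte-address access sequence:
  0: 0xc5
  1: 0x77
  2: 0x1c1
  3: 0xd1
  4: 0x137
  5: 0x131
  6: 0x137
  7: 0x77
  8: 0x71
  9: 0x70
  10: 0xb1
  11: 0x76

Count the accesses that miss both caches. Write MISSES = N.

MISSES = 6

  [0] addr=0xc5 blk=24 s=0: MISS | VC []
  [1] addr=0x77 blk=14 s=6: MISS | VC []
  [2] addr=0x1c1 blk=56 s=0: MISS | VC [24]
  [3] addr=0xd1 blk=26 s=2: MISS | VC [24]
  [4] addr=0x137 blk=38 s=6: MISS | VC [24, 14]
  [5] addr=0x131 blk=38 s=6: L1-HIT | VC [24, 14]
  [6] addr=0x137 blk=38 s=6: L1-HIT | VC [24, 14]
  [7] addr=0x77 blk=14 s=6: VC-HIT | VC [24, 38]
  [8] addr=0x71 blk=14 s=6: L1-HIT | VC [24, 38]
  [9] addr=0x70 blk=14 s=6: L1-HIT | VC [24, 38]
  [10] addr=0xb1 blk=22 s=6: MISS | VC [24, 38, 14]
  [11] addr=0x76 blk=14 s=6: VC-HIT | VC [24, 38, 22]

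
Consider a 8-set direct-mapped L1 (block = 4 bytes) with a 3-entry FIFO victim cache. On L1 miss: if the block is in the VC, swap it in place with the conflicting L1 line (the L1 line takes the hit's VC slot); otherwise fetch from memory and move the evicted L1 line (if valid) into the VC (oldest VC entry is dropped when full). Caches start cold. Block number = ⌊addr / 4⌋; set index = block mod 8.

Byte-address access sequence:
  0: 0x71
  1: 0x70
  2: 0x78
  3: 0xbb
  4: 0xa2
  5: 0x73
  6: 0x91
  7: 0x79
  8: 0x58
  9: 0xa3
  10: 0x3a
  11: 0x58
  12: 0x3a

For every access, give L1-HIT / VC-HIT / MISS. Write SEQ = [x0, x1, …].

SEQ = [MISS, L1-HIT, MISS, MISS, MISS, L1-HIT, MISS, VC-HIT, MISS, L1-HIT, MISS, VC-HIT, VC-HIT]

  [0] addr=0x71 blk=28 s=4: MISS | VC []
  [1] addr=0x70 blk=28 s=4: L1-HIT | VC []
  [2] addr=0x78 blk=30 s=6: MISS | VC []
  [3] addr=0xbb blk=46 s=6: MISS | VC [30]
  [4] addr=0xa2 blk=40 s=0: MISS | VC [30]
  [5] addr=0x73 blk=28 s=4: L1-HIT | VC [30]
  [6] addr=0x91 blk=36 s=4: MISS | VC [30, 28]
  [7] addr=0x79 blk=30 s=6: VC-HIT | VC [46, 28]
  [8] addr=0x58 blk=22 s=6: MISS | VC [46, 28, 30]
  [9] addr=0xa3 blk=40 s=0: L1-HIT | VC [46, 28, 30]
  [10] addr=0x3a blk=14 s=6: MISS | VC [28, 30, 22]
  [11] addr=0x58 blk=22 s=6: VC-HIT | VC [28, 30, 14]
  [12] addr=0x3a blk=14 s=6: VC-HIT | VC [28, 30, 22]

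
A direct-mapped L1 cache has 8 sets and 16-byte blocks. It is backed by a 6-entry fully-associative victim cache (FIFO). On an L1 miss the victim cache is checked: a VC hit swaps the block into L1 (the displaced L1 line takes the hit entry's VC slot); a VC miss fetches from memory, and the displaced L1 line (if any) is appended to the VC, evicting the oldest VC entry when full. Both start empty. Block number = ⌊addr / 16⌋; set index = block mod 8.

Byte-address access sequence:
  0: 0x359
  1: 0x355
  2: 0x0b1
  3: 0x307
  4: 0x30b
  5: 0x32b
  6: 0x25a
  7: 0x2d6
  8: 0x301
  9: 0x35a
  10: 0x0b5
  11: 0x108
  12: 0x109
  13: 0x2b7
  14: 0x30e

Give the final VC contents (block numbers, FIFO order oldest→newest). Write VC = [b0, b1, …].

VC = [45, 37, 16, 11]

#0 0x359→b53/s5 MISS; vc=[]
#1 0x355→b53/s5 L1-HIT; vc=[]
#2 0xb1→b11/s3 MISS; vc=[]
#3 0x307→b48/s0 MISS; vc=[]
#4 0x30b→b48/s0 L1-HIT; vc=[]
#5 0x32b→b50/s2 MISS; vc=[]
#6 0x25a→b37/s5 MISS; vc=[53]
#7 0x2d6→b45/s5 MISS; vc=[53,37]
#8 0x301→b48/s0 L1-HIT; vc=[53,37]
#9 0x35a→b53/s5 VC-HIT; vc=[45,37]
#10 0xb5→b11/s3 L1-HIT; vc=[45,37]
#11 0x108→b16/s0 MISS; vc=[45,37,48]
#12 0x109→b16/s0 L1-HIT; vc=[45,37,48]
#13 0x2b7→b43/s3 MISS; vc=[45,37,48,11]
#14 0x30e→b48/s0 VC-HIT; vc=[45,37,16,11]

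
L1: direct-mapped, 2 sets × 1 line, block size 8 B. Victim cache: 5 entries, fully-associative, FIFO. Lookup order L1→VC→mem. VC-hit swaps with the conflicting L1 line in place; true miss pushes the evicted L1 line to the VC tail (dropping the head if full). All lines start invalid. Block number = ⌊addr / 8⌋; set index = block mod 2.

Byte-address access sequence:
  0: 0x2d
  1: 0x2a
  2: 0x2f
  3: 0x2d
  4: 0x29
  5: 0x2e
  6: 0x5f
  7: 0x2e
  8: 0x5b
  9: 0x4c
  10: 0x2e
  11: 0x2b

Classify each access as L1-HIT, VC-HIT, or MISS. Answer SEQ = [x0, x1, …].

0: 0x2d (blk 5, set 1) → MISS  vc=[]
1: 0x2a (blk 5, set 1) → L1-HIT  vc=[]
2: 0x2f (blk 5, set 1) → L1-HIT  vc=[]
3: 0x2d (blk 5, set 1) → L1-HIT  vc=[]
4: 0x29 (blk 5, set 1) → L1-HIT  vc=[]
5: 0x2e (blk 5, set 1) → L1-HIT  vc=[]
6: 0x5f (blk 11, set 1) → MISS  vc=[5]
7: 0x2e (blk 5, set 1) → VC-HIT  vc=[11]
8: 0x5b (blk 11, set 1) → VC-HIT  vc=[5]
9: 0x4c (blk 9, set 1) → MISS  vc=[5, 11]
10: 0x2e (blk 5, set 1) → VC-HIT  vc=[9, 11]
11: 0x2b (blk 5, set 1) → L1-HIT  vc=[9, 11]

SEQ = [MISS, L1-HIT, L1-HIT, L1-HIT, L1-HIT, L1-HIT, MISS, VC-HIT, VC-HIT, MISS, VC-HIT, L1-HIT]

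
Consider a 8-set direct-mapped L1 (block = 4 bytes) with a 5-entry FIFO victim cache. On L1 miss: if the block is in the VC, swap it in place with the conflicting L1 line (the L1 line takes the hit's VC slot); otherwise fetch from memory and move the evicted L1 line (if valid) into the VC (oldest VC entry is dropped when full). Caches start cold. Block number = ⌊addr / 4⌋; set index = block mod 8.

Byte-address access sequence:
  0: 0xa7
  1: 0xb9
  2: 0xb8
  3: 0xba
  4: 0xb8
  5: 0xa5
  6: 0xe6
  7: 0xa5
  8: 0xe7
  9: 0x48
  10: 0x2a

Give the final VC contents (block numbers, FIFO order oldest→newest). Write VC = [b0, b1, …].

VC = [41, 18]

0: 0xa7 (blk 41, set 1) → MISS  vc=[]
1: 0xb9 (blk 46, set 6) → MISS  vc=[]
2: 0xb8 (blk 46, set 6) → L1-HIT  vc=[]
3: 0xba (blk 46, set 6) → L1-HIT  vc=[]
4: 0xb8 (blk 46, set 6) → L1-HIT  vc=[]
5: 0xa5 (blk 41, set 1) → L1-HIT  vc=[]
6: 0xe6 (blk 57, set 1) → MISS  vc=[41]
7: 0xa5 (blk 41, set 1) → VC-HIT  vc=[57]
8: 0xe7 (blk 57, set 1) → VC-HIT  vc=[41]
9: 0x48 (blk 18, set 2) → MISS  vc=[41]
10: 0x2a (blk 10, set 2) → MISS  vc=[41, 18]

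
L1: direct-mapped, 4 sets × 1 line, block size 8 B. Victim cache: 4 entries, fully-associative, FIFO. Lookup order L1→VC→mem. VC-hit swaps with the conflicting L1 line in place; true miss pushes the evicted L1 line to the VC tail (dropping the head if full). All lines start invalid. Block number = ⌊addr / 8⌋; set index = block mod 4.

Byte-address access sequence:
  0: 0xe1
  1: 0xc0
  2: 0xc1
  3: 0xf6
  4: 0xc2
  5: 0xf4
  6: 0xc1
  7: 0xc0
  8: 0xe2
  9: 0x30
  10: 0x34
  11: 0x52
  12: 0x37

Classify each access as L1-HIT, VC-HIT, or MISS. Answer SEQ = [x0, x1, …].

  [0] addr=0xe1 blk=28 s=0: MISS | VC []
  [1] addr=0xc0 blk=24 s=0: MISS | VC [28]
  [2] addr=0xc1 blk=24 s=0: L1-HIT | VC [28]
  [3] addr=0xf6 blk=30 s=2: MISS | VC [28]
  [4] addr=0xc2 blk=24 s=0: L1-HIT | VC [28]
  [5] addr=0xf4 blk=30 s=2: L1-HIT | VC [28]
  [6] addr=0xc1 blk=24 s=0: L1-HIT | VC [28]
  [7] addr=0xc0 blk=24 s=0: L1-HIT | VC [28]
  [8] addr=0xe2 blk=28 s=0: VC-HIT | VC [24]
  [9] addr=0x30 blk=6 s=2: MISS | VC [24, 30]
  [10] addr=0x34 blk=6 s=2: L1-HIT | VC [24, 30]
  [11] addr=0x52 blk=10 s=2: MISS | VC [24, 30, 6]
  [12] addr=0x37 blk=6 s=2: VC-HIT | VC [24, 30, 10]

SEQ = [MISS, MISS, L1-HIT, MISS, L1-HIT, L1-HIT, L1-HIT, L1-HIT, VC-HIT, MISS, L1-HIT, MISS, VC-HIT]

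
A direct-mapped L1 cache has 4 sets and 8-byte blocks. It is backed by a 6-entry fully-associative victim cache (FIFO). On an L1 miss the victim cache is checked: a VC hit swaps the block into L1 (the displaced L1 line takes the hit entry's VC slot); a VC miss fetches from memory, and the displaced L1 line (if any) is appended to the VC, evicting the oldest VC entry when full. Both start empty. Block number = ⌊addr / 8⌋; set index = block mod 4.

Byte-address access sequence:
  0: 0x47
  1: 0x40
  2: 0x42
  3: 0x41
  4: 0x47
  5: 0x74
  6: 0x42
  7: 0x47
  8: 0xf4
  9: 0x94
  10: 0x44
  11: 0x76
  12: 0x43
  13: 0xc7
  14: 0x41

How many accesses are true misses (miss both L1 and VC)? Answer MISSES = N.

  [0] addr=0x47 blk=8 s=0: MISS | VC []
  [1] addr=0x40 blk=8 s=0: L1-HIT | VC []
  [2] addr=0x42 blk=8 s=0: L1-HIT | VC []
  [3] addr=0x41 blk=8 s=0: L1-HIT | VC []
  [4] addr=0x47 blk=8 s=0: L1-HIT | VC []
  [5] addr=0x74 blk=14 s=2: MISS | VC []
  [6] addr=0x42 blk=8 s=0: L1-HIT | VC []
  [7] addr=0x47 blk=8 s=0: L1-HIT | VC []
  [8] addr=0xf4 blk=30 s=2: MISS | VC [14]
  [9] addr=0x94 blk=18 s=2: MISS | VC [14, 30]
  [10] addr=0x44 blk=8 s=0: L1-HIT | VC [14, 30]
  [11] addr=0x76 blk=14 s=2: VC-HIT | VC [18, 30]
  [12] addr=0x43 blk=8 s=0: L1-HIT | VC [18, 30]
  [13] addr=0xc7 blk=24 s=0: MISS | VC [18, 30, 8]
  [14] addr=0x41 blk=8 s=0: VC-HIT | VC [18, 30, 24]

MISSES = 5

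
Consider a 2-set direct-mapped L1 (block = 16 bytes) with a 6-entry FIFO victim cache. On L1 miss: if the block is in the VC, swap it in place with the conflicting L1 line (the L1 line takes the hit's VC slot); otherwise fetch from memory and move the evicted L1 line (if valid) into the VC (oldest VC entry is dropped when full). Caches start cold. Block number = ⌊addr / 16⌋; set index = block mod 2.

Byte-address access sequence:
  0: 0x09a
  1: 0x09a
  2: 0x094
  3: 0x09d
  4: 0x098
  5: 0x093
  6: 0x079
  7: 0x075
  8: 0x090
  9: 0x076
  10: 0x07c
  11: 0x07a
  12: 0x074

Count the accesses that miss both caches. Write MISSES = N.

0: 0x9a (blk 9, set 1) → MISS  vc=[]
1: 0x9a (blk 9, set 1) → L1-HIT  vc=[]
2: 0x94 (blk 9, set 1) → L1-HIT  vc=[]
3: 0x9d (blk 9, set 1) → L1-HIT  vc=[]
4: 0x98 (blk 9, set 1) → L1-HIT  vc=[]
5: 0x93 (blk 9, set 1) → L1-HIT  vc=[]
6: 0x79 (blk 7, set 1) → MISS  vc=[9]
7: 0x75 (blk 7, set 1) → L1-HIT  vc=[9]
8: 0x90 (blk 9, set 1) → VC-HIT  vc=[7]
9: 0x76 (blk 7, set 1) → VC-HIT  vc=[9]
10: 0x7c (blk 7, set 1) → L1-HIT  vc=[9]
11: 0x7a (blk 7, set 1) → L1-HIT  vc=[9]
12: 0x74 (blk 7, set 1) → L1-HIT  vc=[9]

MISSES = 2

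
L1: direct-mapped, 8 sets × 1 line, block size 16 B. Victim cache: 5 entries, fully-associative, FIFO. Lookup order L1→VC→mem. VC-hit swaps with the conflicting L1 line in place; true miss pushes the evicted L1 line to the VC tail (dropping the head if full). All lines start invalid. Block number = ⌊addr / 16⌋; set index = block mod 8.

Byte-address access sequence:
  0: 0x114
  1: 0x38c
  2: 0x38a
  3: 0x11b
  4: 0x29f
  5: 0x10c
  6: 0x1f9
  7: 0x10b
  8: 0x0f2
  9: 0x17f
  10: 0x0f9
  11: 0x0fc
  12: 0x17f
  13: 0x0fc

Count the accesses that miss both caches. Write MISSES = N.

#0 0x114→b17/s1 MISS; vc=[]
#1 0x38c→b56/s0 MISS; vc=[]
#2 0x38a→b56/s0 L1-HIT; vc=[]
#3 0x11b→b17/s1 L1-HIT; vc=[]
#4 0x29f→b41/s1 MISS; vc=[17]
#5 0x10c→b16/s0 MISS; vc=[17,56]
#6 0x1f9→b31/s7 MISS; vc=[17,56]
#7 0x10b→b16/s0 L1-HIT; vc=[17,56]
#8 0xf2→b15/s7 MISS; vc=[17,56,31]
#9 0x17f→b23/s7 MISS; vc=[17,56,31,15]
#10 0xf9→b15/s7 VC-HIT; vc=[17,56,31,23]
#11 0xfc→b15/s7 L1-HIT; vc=[17,56,31,23]
#12 0x17f→b23/s7 VC-HIT; vc=[17,56,31,15]
#13 0xfc→b15/s7 VC-HIT; vc=[17,56,31,23]

MISSES = 7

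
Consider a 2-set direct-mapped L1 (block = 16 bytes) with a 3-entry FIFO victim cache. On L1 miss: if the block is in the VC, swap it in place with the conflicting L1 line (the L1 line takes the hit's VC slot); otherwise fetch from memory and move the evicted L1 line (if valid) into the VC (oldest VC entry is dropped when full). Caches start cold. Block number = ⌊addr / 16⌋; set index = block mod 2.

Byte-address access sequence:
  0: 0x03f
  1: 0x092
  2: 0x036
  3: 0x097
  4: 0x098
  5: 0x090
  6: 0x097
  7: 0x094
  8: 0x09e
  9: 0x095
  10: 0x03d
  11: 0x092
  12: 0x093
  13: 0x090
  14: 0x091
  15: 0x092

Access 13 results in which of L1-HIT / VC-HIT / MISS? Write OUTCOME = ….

OUTCOME = L1-HIT

0: 0x3f (blk 3, set 1) → MISS  vc=[]
1: 0x92 (blk 9, set 1) → MISS  vc=[3]
2: 0x36 (blk 3, set 1) → VC-HIT  vc=[9]
3: 0x97 (blk 9, set 1) → VC-HIT  vc=[3]
4: 0x98 (blk 9, set 1) → L1-HIT  vc=[3]
5: 0x90 (blk 9, set 1) → L1-HIT  vc=[3]
6: 0x97 (blk 9, set 1) → L1-HIT  vc=[3]
7: 0x94 (blk 9, set 1) → L1-HIT  vc=[3]
8: 0x9e (blk 9, set 1) → L1-HIT  vc=[3]
9: 0x95 (blk 9, set 1) → L1-HIT  vc=[3]
10: 0x3d (blk 3, set 1) → VC-HIT  vc=[9]
11: 0x92 (blk 9, set 1) → VC-HIT  vc=[3]
12: 0x93 (blk 9, set 1) → L1-HIT  vc=[3]
13: 0x90 (blk 9, set 1) → L1-HIT  vc=[3]
14: 0x91 (blk 9, set 1) → L1-HIT  vc=[3]
15: 0x92 (blk 9, set 1) → L1-HIT  vc=[3]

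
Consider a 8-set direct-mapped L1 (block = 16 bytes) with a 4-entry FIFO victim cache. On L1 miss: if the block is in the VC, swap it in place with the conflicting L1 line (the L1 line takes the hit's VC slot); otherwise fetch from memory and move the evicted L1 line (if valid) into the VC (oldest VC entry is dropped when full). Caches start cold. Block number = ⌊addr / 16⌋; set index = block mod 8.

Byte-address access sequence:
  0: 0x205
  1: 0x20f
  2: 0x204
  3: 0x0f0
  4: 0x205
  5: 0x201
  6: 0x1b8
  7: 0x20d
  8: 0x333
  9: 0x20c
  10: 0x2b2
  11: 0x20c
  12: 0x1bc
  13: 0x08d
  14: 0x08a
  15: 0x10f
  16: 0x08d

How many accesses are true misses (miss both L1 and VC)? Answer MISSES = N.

  [0] addr=0x205 blk=32 s=0: MISS | VC []
  [1] addr=0x20f blk=32 s=0: L1-HIT | VC []
  [2] addr=0x204 blk=32 s=0: L1-HIT | VC []
  [3] addr=0xf0 blk=15 s=7: MISS | VC []
  [4] addr=0x205 blk=32 s=0: L1-HIT | VC []
  [5] addr=0x201 blk=32 s=0: L1-HIT | VC []
  [6] addr=0x1b8 blk=27 s=3: MISS | VC []
  [7] addr=0x20d blk=32 s=0: L1-HIT | VC []
  [8] addr=0x333 blk=51 s=3: MISS | VC [27]
  [9] addr=0x20c blk=32 s=0: L1-HIT | VC [27]
  [10] addr=0x2b2 blk=43 s=3: MISS | VC [27, 51]
  [11] addr=0x20c blk=32 s=0: L1-HIT | VC [27, 51]
  [12] addr=0x1bc blk=27 s=3: VC-HIT | VC [43, 51]
  [13] addr=0x8d blk=8 s=0: MISS | VC [43, 51, 32]
  [14] addr=0x8a blk=8 s=0: L1-HIT | VC [43, 51, 32]
  [15] addr=0x10f blk=16 s=0: MISS | VC [43, 51, 32, 8]
  [16] addr=0x8d blk=8 s=0: VC-HIT | VC [43, 51, 32, 16]

MISSES = 7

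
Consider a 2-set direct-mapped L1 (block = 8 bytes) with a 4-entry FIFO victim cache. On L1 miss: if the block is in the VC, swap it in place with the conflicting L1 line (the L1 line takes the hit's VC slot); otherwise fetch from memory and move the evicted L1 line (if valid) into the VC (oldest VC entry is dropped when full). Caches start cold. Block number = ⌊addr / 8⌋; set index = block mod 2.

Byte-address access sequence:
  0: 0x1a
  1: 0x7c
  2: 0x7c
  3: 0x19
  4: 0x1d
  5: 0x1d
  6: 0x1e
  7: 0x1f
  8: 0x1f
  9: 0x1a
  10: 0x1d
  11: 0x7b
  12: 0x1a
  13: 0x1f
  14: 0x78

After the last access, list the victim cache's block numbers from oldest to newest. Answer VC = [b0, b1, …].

0: 0x1a (blk 3, set 1) → MISS  vc=[]
1: 0x7c (blk 15, set 1) → MISS  vc=[3]
2: 0x7c (blk 15, set 1) → L1-HIT  vc=[3]
3: 0x19 (blk 3, set 1) → VC-HIT  vc=[15]
4: 0x1d (blk 3, set 1) → L1-HIT  vc=[15]
5: 0x1d (blk 3, set 1) → L1-HIT  vc=[15]
6: 0x1e (blk 3, set 1) → L1-HIT  vc=[15]
7: 0x1f (blk 3, set 1) → L1-HIT  vc=[15]
8: 0x1f (blk 3, set 1) → L1-HIT  vc=[15]
9: 0x1a (blk 3, set 1) → L1-HIT  vc=[15]
10: 0x1d (blk 3, set 1) → L1-HIT  vc=[15]
11: 0x7b (blk 15, set 1) → VC-HIT  vc=[3]
12: 0x1a (blk 3, set 1) → VC-HIT  vc=[15]
13: 0x1f (blk 3, set 1) → L1-HIT  vc=[15]
14: 0x78 (blk 15, set 1) → VC-HIT  vc=[3]

VC = [3]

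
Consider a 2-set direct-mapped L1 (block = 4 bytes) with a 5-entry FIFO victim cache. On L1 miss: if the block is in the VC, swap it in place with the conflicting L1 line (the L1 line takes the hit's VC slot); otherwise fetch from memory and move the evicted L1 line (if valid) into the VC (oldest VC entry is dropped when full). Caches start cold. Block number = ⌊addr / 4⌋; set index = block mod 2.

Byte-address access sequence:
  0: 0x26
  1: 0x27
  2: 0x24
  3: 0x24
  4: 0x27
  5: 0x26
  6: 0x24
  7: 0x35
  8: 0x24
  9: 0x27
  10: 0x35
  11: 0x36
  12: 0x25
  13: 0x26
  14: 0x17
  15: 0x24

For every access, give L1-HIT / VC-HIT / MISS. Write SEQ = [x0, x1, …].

#0 0x26→b9/s1 MISS; vc=[]
#1 0x27→b9/s1 L1-HIT; vc=[]
#2 0x24→b9/s1 L1-HIT; vc=[]
#3 0x24→b9/s1 L1-HIT; vc=[]
#4 0x27→b9/s1 L1-HIT; vc=[]
#5 0x26→b9/s1 L1-HIT; vc=[]
#6 0x24→b9/s1 L1-HIT; vc=[]
#7 0x35→b13/s1 MISS; vc=[9]
#8 0x24→b9/s1 VC-HIT; vc=[13]
#9 0x27→b9/s1 L1-HIT; vc=[13]
#10 0x35→b13/s1 VC-HIT; vc=[9]
#11 0x36→b13/s1 L1-HIT; vc=[9]
#12 0x25→b9/s1 VC-HIT; vc=[13]
#13 0x26→b9/s1 L1-HIT; vc=[13]
#14 0x17→b5/s1 MISS; vc=[13,9]
#15 0x24→b9/s1 VC-HIT; vc=[13,5]

SEQ = [MISS, L1-HIT, L1-HIT, L1-HIT, L1-HIT, L1-HIT, L1-HIT, MISS, VC-HIT, L1-HIT, VC-HIT, L1-HIT, VC-HIT, L1-HIT, MISS, VC-HIT]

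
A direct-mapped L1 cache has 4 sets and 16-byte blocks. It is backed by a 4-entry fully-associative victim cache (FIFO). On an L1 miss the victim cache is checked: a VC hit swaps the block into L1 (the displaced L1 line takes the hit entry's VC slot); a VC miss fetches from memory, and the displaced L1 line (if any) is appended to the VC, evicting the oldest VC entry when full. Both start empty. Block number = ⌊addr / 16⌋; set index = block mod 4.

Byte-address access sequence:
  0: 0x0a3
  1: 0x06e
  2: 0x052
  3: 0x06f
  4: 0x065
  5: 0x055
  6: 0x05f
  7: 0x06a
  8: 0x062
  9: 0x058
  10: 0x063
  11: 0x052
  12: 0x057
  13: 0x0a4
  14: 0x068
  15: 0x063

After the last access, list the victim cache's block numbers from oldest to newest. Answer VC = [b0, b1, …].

#0 0xa3→b10/s2 MISS; vc=[]
#1 0x6e→b6/s2 MISS; vc=[10]
#2 0x52→b5/s1 MISS; vc=[10]
#3 0x6f→b6/s2 L1-HIT; vc=[10]
#4 0x65→b6/s2 L1-HIT; vc=[10]
#5 0x55→b5/s1 L1-HIT; vc=[10]
#6 0x5f→b5/s1 L1-HIT; vc=[10]
#7 0x6a→b6/s2 L1-HIT; vc=[10]
#8 0x62→b6/s2 L1-HIT; vc=[10]
#9 0x58→b5/s1 L1-HIT; vc=[10]
#10 0x63→b6/s2 L1-HIT; vc=[10]
#11 0x52→b5/s1 L1-HIT; vc=[10]
#12 0x57→b5/s1 L1-HIT; vc=[10]
#13 0xa4→b10/s2 VC-HIT; vc=[6]
#14 0x68→b6/s2 VC-HIT; vc=[10]
#15 0x63→b6/s2 L1-HIT; vc=[10]

VC = [10]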